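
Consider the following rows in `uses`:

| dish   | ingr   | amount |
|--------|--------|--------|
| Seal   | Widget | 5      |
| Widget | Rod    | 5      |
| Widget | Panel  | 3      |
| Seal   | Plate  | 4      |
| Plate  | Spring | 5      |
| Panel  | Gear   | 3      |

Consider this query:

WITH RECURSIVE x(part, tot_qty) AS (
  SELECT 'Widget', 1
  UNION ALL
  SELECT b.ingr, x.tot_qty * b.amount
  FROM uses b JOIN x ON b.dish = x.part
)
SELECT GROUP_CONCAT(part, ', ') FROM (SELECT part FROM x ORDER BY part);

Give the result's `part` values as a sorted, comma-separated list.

Base: (Widget, tot_qty=1).
Iteration 1: components of {Widget} -> Panel = 1*3 = 3, Rod = 1*5 = 5.
Iteration 2: components of {Panel,Rod} -> Gear = 3*3 = 9.
Iteration 3: no further components; recursion stops.

Gear, Panel, Rod, Widget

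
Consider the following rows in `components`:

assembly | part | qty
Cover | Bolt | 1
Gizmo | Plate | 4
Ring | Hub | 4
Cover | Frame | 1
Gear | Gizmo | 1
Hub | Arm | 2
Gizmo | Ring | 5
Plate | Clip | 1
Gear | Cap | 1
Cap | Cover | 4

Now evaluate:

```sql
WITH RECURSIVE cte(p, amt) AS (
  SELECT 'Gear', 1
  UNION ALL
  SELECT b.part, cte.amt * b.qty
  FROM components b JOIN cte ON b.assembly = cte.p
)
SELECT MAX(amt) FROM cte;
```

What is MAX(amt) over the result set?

40

Base: (Gear, amt=1).
Iteration 1: components of {Gear} -> Cap = 1*1 = 1, Gizmo = 1*1 = 1.
Iteration 2: components of {Cap,Gizmo} -> Cover = 1*4 = 4, Plate = 1*4 = 4, Ring = 1*5 = 5.
Iteration 3: components of {Cover,Plate,Ring} -> Bolt = 4*1 = 4, Clip = 4*1 = 4, Frame = 4*1 = 4, Hub = 5*4 = 20.
Iteration 4: components of {Bolt,Clip,Frame,Hub} -> Arm = 20*2 = 40.
Iteration 5: no further components; recursion stops.
amt values: 1, 1, 1, 4, 5, 4, 4, 20, 4, 4, 40; the maximum is 40.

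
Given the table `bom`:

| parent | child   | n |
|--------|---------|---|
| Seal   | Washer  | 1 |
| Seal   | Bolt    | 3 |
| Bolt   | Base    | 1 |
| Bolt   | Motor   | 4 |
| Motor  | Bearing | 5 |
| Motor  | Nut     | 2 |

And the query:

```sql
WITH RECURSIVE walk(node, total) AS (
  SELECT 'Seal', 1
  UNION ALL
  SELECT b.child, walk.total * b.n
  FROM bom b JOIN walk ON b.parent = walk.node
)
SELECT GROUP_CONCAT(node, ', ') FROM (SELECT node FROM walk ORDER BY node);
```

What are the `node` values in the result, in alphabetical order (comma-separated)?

Base, Bearing, Bolt, Motor, Nut, Seal, Washer

Base: (Seal, total=1).
Iteration 1: components of {Seal} -> Bolt = 1*3 = 3, Washer = 1*1 = 1.
Iteration 2: components of {Bolt,Washer} -> Base = 3*1 = 3, Motor = 3*4 = 12.
Iteration 3: components of {Base,Motor} -> Bearing = 12*5 = 60, Nut = 12*2 = 24.
Iteration 4: no further components; recursion stops.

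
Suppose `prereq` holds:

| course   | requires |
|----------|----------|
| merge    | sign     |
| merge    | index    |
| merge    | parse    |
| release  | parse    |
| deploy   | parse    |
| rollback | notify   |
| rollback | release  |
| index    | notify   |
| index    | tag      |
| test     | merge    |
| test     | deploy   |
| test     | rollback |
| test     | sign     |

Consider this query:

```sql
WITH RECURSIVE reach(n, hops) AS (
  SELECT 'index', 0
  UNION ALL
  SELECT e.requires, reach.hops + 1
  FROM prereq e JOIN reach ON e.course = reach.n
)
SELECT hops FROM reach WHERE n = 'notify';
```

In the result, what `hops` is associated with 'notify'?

Base: (index, hops=0).
Iteration 1: edges from {index} -> (notify, hops=1), (tag, hops=1).
Iteration 2: no outgoing edges from {notify,tag}; recursion stops.

1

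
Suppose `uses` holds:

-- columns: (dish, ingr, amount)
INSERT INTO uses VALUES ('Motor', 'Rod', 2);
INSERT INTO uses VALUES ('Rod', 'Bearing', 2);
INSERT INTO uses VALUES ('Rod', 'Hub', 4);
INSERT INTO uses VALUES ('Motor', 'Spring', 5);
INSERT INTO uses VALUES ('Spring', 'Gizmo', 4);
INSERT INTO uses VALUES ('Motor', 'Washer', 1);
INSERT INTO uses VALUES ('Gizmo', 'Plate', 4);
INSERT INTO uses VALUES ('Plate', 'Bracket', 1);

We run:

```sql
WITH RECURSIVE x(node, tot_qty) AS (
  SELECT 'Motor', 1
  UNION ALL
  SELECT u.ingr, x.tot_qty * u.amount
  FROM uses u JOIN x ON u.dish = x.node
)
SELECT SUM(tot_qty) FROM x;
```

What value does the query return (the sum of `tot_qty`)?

Base: (Motor, tot_qty=1).
Iteration 1: components of {Motor} -> Rod = 1*2 = 2, Spring = 1*5 = 5, Washer = 1*1 = 1.
Iteration 2: components of {Rod,Spring,Washer} -> Bearing = 2*2 = 4, Gizmo = 5*4 = 20, Hub = 2*4 = 8.
Iteration 3: components of {Bearing,Gizmo,Hub} -> Plate = 20*4 = 80.
Iteration 4: components of {Plate} -> Bracket = 80*1 = 80.
Iteration 5: no further components; recursion stops.
SUM(tot_qty) = 1 + 2 + 5 + 1 + 4 + 8 + 20 + 80 + 80 = 201.

201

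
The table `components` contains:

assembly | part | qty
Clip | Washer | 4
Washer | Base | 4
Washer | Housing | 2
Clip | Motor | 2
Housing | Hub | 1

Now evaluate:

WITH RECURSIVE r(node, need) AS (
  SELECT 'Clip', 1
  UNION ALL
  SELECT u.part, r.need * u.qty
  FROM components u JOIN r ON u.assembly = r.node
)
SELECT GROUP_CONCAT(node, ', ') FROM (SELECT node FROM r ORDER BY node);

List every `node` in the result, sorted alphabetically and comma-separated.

Base, Clip, Housing, Hub, Motor, Washer

Base: (Clip, need=1).
Iteration 1: components of {Clip} -> Motor = 1*2 = 2, Washer = 1*4 = 4.
Iteration 2: components of {Motor,Washer} -> Base = 4*4 = 16, Housing = 4*2 = 8.
Iteration 3: components of {Base,Housing} -> Hub = 8*1 = 8.
Iteration 4: no further components; recursion stops.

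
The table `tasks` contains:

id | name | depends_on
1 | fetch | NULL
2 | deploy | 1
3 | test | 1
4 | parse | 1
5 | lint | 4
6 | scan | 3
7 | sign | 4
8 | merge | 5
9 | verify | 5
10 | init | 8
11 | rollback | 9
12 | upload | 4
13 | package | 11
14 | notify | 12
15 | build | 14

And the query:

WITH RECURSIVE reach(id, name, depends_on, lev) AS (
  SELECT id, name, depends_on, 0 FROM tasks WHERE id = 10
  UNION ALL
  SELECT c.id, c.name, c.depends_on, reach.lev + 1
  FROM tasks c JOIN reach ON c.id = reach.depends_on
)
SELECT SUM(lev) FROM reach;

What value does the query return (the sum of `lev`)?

Base: id=10 (init), depends_on=8, lev 0.
Iteration 1: join on id=8 -> merge (id 8, depends_on=5, lev 1).
Iteration 2: join on id=5 -> lint (id 5, depends_on=4, lev 2).
Iteration 3: join on id=4 -> parse (id 4, depends_on=1, lev 3).
Iteration 4: join on id=1 -> fetch (id 1, depends_on=NULL, lev 4).
Iteration 5: depends_on is NULL; no match; recursion stops.
SUM(lev) = 0 + 1 + 2 + 3 + 4 = 10.

10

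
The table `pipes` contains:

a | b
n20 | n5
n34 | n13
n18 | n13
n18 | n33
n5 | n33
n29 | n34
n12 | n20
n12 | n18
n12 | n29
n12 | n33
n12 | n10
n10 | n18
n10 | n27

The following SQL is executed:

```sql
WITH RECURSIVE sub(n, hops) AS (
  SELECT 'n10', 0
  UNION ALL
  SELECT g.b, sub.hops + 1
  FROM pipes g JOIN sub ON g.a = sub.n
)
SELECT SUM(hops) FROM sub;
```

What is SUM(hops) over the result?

Base: (n10, hops=0).
Iteration 1: edges from {n10} -> (n18, hops=1), (n27, hops=1).
Iteration 2: edges from {n18,n27} -> (n13, hops=2), (n33, hops=2).
Iteration 3: no outgoing edges from {n13,n33}; recursion stops.
SUM(hops) = 0 + 1 + 1 + 2 + 2 = 6.

6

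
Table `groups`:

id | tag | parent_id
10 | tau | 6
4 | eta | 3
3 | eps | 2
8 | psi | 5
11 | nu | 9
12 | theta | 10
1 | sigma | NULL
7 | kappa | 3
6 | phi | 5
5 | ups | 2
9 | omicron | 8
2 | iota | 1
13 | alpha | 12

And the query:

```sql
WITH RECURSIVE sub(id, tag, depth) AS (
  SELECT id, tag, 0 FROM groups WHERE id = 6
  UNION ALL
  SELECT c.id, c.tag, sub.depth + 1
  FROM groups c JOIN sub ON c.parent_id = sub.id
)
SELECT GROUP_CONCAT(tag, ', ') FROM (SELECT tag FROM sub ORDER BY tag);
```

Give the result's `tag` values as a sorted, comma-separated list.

Base: id=6 (phi) at depth 0.
Iteration 1: rows with parent_id in {6} -> tau (id 10, depth 1).
Iteration 2: rows with parent_id in {10} -> theta (id 12, depth 2).
Iteration 3: rows with parent_id in {12} -> alpha (id 13, depth 3).
Iteration 4: no rows with parent_id in {13}; recursion stops.

alpha, phi, tau, theta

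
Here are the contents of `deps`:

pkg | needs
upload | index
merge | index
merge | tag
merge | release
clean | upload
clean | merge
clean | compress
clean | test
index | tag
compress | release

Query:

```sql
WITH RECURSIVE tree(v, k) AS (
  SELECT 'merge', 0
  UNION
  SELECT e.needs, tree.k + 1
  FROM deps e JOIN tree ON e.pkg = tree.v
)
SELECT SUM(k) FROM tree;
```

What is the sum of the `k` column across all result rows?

Base: (merge, k=0).
Iteration 1: edges from {merge} -> (index, k=1), (release, k=1), (tag, k=1).
Iteration 2: edges from {index,release,tag} -> (tag, k=2).
Iteration 3: no outgoing edges from {tag}; recursion stops.
SUM(k) = 0 + 1 + 1 + 1 + 2 = 5.

5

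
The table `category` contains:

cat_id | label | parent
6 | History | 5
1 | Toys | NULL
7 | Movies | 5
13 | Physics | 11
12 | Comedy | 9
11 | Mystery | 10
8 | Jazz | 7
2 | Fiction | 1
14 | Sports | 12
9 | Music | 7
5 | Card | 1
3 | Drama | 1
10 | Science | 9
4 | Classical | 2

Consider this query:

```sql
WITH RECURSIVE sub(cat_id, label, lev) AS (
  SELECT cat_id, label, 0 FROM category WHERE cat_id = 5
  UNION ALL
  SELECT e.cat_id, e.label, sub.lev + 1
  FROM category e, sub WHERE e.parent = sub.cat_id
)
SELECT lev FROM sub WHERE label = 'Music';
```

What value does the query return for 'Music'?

Base: cat_id=5 (Card) at lev 0.
Iteration 1: rows with parent in {5} -> History (id 6, lev 1), Movies (id 7, lev 1).
Iteration 2: rows with parent in {6,7} -> Jazz (id 8, lev 2), Music (id 9, lev 2).
Iteration 3: rows with parent in {8,9} -> Science (id 10, lev 3), Comedy (id 12, lev 3).
Iteration 4: rows with parent in {10,12} -> Mystery (id 11, lev 4), Sports (id 14, lev 4).
Iteration 5: rows with parent in {11,14} -> Physics (id 13, lev 5).
Iteration 6: no rows with parent in {13}; recursion stops.

2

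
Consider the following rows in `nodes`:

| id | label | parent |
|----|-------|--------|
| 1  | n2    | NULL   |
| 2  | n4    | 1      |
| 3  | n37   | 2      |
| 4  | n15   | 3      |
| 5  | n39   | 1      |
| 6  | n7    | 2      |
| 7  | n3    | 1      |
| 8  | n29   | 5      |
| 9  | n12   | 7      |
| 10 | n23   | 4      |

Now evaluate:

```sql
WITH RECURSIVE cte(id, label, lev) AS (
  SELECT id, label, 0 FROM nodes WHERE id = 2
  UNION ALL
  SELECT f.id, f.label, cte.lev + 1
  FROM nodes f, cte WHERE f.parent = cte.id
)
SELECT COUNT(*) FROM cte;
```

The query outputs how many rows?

Base: id=2 (n4) at lev 0.
Iteration 1: rows with parent in {2} -> n37 (id 3, lev 1), n7 (id 6, lev 1).
Iteration 2: rows with parent in {3,6} -> n15 (id 4, lev 2).
Iteration 3: rows with parent in {4} -> n23 (id 10, lev 3).
Iteration 4: no rows with parent in {10}; recursion stops.
Total rows emitted: 5.

5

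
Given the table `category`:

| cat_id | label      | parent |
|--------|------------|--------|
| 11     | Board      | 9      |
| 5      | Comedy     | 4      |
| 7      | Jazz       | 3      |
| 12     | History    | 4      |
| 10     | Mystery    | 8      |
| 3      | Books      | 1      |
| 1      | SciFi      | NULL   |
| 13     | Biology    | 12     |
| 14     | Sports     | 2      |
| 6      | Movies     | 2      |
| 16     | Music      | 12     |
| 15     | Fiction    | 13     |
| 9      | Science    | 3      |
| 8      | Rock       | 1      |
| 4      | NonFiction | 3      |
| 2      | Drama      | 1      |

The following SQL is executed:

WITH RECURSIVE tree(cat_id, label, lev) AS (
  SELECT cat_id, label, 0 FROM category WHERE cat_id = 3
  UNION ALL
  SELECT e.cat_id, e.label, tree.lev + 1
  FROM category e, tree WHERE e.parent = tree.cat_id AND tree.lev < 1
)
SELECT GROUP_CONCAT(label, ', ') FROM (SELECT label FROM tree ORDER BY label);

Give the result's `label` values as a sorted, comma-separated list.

Base: cat_id=3 (Books) at lev 0.
Iteration 1: rows with parent in {3} -> NonFiction (id 4, lev 1), Jazz (id 7, lev 1), Science (id 9, lev 1).
Iteration 2: lev < 1 fails for all current rows; recursion stops.

Books, Jazz, NonFiction, Science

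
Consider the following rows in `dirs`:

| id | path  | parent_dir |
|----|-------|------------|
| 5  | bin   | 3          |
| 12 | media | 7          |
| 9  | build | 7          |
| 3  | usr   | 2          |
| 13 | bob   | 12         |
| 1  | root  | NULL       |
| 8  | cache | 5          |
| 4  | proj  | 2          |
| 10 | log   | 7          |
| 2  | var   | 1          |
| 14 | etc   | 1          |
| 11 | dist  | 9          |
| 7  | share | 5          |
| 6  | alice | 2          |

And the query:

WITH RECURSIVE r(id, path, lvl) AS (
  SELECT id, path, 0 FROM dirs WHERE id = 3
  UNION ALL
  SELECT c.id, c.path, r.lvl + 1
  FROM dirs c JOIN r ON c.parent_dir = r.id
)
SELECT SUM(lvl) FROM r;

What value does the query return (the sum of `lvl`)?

22

Base: id=3 (usr) at lvl 0.
Iteration 1: rows with parent_dir in {3} -> bin (id 5, lvl 1).
Iteration 2: rows with parent_dir in {5} -> share (id 7, lvl 2), cache (id 8, lvl 2).
Iteration 3: rows with parent_dir in {7,8} -> build (id 9, lvl 3), log (id 10, lvl 3), media (id 12, lvl 3).
Iteration 4: rows with parent_dir in {9,10,12} -> dist (id 11, lvl 4), bob (id 13, lvl 4).
Iteration 5: no rows with parent_dir in {11,13}; recursion stops.
SUM(lvl) = 0 + 1 + 2 + 2 + 3 + 3 + 3 + 4 + 4 = 22.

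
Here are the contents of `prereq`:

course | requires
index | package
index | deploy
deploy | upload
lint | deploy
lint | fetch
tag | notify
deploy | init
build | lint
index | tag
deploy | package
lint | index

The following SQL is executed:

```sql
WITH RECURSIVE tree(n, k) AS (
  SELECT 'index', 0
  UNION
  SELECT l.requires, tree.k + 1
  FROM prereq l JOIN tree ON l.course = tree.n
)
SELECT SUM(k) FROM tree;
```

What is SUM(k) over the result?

11

Base: (index, k=0).
Iteration 1: edges from {index} -> (deploy, k=1), (package, k=1), (tag, k=1).
Iteration 2: edges from {deploy,package,tag} -> (init, k=2), (notify, k=2), (package, k=2), (upload, k=2).
Iteration 3: no outgoing edges from {init,notify,package,upload}; recursion stops.
SUM(k) = 0 + 1 + 1 + 1 + 2 + 2 + 2 + 2 = 11.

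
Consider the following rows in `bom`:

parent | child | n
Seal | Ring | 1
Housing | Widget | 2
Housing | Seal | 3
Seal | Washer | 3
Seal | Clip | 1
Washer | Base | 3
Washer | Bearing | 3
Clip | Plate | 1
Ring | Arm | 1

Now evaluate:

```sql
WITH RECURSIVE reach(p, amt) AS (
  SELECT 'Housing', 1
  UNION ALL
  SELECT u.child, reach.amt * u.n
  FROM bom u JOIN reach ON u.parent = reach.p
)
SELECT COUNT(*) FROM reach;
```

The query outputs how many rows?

10

Base: (Housing, amt=1).
Iteration 1: components of {Housing} -> Seal = 1*3 = 3, Widget = 1*2 = 2.
Iteration 2: components of {Seal,Widget} -> Clip = 3*1 = 3, Ring = 3*1 = 3, Washer = 3*3 = 9.
Iteration 3: components of {Clip,Ring,Washer} -> Arm = 3*1 = 3, Base = 9*3 = 27, Bearing = 9*3 = 27, Plate = 3*1 = 3.
Iteration 4: no further components; recursion stops.
Total rows emitted: 10.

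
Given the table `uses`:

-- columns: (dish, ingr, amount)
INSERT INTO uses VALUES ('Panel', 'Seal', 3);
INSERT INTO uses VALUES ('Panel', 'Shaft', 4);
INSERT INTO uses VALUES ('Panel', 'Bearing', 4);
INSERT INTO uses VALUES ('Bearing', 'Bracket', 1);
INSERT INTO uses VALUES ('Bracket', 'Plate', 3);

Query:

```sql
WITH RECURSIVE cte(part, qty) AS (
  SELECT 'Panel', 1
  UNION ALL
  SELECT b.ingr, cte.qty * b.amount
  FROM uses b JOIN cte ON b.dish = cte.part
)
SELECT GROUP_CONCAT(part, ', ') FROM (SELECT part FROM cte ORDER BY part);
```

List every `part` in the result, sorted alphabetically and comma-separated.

Base: (Panel, qty=1).
Iteration 1: components of {Panel} -> Bearing = 1*4 = 4, Seal = 1*3 = 3, Shaft = 1*4 = 4.
Iteration 2: components of {Bearing,Seal,Shaft} -> Bracket = 4*1 = 4.
Iteration 3: components of {Bracket} -> Plate = 4*3 = 12.
Iteration 4: no further components; recursion stops.

Bearing, Bracket, Panel, Plate, Seal, Shaft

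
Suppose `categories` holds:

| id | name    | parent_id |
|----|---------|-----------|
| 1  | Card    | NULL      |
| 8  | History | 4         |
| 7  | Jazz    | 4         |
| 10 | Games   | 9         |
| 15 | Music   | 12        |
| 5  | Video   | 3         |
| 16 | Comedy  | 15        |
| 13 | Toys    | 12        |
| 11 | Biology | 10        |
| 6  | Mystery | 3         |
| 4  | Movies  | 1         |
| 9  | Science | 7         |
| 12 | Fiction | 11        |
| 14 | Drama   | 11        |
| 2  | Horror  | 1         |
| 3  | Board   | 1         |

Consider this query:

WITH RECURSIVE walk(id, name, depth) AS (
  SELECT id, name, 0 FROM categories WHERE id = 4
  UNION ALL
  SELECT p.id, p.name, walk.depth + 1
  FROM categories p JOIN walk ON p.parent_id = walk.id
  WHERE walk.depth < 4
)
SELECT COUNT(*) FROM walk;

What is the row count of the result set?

6

Base: id=4 (Movies) at depth 0.
Iteration 1: rows with parent_id in {4} -> Jazz (id 7, depth 1), History (id 8, depth 1).
Iteration 2: rows with parent_id in {7,8} -> Science (id 9, depth 2).
Iteration 3: rows with parent_id in {9} -> Games (id 10, depth 3).
Iteration 4: rows with parent_id in {10} -> Biology (id 11, depth 4).
Iteration 5: depth < 4 fails for all current rows; recursion stops.
Total rows emitted: 6.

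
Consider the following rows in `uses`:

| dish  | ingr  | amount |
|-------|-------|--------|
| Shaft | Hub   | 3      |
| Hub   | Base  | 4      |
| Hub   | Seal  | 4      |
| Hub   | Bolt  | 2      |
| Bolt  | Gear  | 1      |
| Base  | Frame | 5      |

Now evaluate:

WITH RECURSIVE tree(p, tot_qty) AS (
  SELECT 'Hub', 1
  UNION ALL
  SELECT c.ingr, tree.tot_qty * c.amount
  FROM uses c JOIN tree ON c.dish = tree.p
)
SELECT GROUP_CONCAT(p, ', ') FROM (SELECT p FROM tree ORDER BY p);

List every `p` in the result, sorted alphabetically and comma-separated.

Base, Bolt, Frame, Gear, Hub, Seal

Base: (Hub, tot_qty=1).
Iteration 1: components of {Hub} -> Base = 1*4 = 4, Bolt = 1*2 = 2, Seal = 1*4 = 4.
Iteration 2: components of {Base,Bolt,Seal} -> Frame = 4*5 = 20, Gear = 2*1 = 2.
Iteration 3: no further components; recursion stops.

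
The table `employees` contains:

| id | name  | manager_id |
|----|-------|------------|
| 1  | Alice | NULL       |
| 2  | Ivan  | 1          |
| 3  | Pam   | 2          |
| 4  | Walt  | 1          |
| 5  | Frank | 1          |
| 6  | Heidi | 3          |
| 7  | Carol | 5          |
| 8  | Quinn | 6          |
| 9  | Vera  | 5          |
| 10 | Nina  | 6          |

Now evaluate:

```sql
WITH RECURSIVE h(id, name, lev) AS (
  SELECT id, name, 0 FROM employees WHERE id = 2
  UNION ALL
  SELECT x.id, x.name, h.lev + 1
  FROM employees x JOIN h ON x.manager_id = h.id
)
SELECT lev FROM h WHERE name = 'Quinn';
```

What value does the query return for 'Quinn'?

3

Base: id=2 (Ivan) at lev 0.
Iteration 1: rows with manager_id in {2} -> Pam (id 3, lev 1).
Iteration 2: rows with manager_id in {3} -> Heidi (id 6, lev 2).
Iteration 3: rows with manager_id in {6} -> Quinn (id 8, lev 3), Nina (id 10, lev 3).
Iteration 4: no rows with manager_id in {8,10}; recursion stops.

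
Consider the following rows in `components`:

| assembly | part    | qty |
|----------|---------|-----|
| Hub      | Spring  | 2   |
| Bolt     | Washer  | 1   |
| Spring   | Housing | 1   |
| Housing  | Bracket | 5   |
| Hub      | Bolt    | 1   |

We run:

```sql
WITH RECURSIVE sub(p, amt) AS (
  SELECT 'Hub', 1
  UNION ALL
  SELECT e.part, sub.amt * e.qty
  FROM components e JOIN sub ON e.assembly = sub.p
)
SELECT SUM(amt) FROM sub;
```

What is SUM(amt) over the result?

Base: (Hub, amt=1).
Iteration 1: components of {Hub} -> Bolt = 1*1 = 1, Spring = 1*2 = 2.
Iteration 2: components of {Bolt,Spring} -> Housing = 2*1 = 2, Washer = 1*1 = 1.
Iteration 3: components of {Housing,Washer} -> Bracket = 2*5 = 10.
Iteration 4: no further components; recursion stops.
SUM(amt) = 1 + 1 + 2 + 1 + 2 + 10 = 17.

17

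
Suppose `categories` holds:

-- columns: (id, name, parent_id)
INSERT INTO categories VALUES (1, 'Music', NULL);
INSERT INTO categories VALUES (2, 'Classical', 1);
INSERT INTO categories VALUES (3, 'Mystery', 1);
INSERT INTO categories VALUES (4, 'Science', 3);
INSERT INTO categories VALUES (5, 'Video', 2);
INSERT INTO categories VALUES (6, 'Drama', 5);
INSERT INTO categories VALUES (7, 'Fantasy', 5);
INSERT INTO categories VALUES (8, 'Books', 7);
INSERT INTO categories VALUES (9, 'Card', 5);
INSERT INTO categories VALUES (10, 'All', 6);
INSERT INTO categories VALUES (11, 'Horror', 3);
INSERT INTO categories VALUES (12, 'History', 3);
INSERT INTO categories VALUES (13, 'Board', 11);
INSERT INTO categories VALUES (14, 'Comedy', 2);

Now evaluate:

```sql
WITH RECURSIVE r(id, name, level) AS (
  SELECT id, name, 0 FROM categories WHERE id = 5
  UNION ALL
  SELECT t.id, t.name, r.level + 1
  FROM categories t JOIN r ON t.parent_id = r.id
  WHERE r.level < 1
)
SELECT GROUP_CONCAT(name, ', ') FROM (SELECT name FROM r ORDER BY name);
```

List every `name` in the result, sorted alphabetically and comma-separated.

Card, Drama, Fantasy, Video

Base: id=5 (Video) at level 0.
Iteration 1: rows with parent_id in {5} -> Drama (id 6, level 1), Fantasy (id 7, level 1), Card (id 9, level 1).
Iteration 2: level < 1 fails for all current rows; recursion stops.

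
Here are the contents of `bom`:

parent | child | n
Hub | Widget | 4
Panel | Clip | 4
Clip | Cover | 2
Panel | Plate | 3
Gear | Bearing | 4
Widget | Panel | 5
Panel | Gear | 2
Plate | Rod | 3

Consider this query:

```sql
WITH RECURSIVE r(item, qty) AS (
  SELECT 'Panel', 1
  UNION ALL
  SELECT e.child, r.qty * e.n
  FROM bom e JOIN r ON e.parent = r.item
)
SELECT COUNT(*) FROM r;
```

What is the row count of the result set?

Base: (Panel, qty=1).
Iteration 1: components of {Panel} -> Clip = 1*4 = 4, Gear = 1*2 = 2, Plate = 1*3 = 3.
Iteration 2: components of {Clip,Gear,Plate} -> Bearing = 2*4 = 8, Cover = 4*2 = 8, Rod = 3*3 = 9.
Iteration 3: no further components; recursion stops.
Total rows emitted: 7.

7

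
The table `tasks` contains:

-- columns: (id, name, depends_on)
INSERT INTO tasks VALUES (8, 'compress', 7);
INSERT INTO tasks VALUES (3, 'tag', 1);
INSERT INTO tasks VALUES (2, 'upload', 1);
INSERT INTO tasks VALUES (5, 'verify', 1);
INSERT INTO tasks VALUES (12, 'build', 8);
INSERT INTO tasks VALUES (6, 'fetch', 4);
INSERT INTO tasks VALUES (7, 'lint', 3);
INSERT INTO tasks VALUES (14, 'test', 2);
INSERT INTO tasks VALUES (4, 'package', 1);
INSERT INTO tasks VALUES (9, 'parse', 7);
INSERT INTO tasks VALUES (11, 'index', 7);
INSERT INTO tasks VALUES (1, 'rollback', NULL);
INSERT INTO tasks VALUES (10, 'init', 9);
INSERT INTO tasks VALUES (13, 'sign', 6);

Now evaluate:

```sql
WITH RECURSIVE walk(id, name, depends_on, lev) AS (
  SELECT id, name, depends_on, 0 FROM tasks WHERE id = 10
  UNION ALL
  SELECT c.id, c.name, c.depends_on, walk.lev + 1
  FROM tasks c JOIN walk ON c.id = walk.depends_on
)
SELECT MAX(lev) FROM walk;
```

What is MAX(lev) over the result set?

4

Base: id=10 (init), depends_on=9, lev 0.
Iteration 1: join on id=9 -> parse (id 9, depends_on=7, lev 1).
Iteration 2: join on id=7 -> lint (id 7, depends_on=3, lev 2).
Iteration 3: join on id=3 -> tag (id 3, depends_on=1, lev 3).
Iteration 4: join on id=1 -> rollback (id 1, depends_on=NULL, lev 4).
Iteration 5: depends_on is NULL; no match; recursion stops.
lev values: 0, 1, 2, 3, 4; the maximum is 4.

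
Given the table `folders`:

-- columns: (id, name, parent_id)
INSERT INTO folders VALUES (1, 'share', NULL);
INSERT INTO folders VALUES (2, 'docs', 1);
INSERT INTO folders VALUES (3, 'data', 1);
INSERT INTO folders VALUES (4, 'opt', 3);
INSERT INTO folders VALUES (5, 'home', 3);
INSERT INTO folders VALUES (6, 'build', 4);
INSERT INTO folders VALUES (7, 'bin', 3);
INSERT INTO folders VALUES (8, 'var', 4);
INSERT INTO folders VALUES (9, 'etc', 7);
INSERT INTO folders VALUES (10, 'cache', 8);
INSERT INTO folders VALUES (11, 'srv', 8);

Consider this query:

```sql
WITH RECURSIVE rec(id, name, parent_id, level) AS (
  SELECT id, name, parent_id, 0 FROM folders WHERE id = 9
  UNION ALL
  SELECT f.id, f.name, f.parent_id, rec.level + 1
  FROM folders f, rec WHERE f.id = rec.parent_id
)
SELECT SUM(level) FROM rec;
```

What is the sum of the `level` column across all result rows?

6

Base: id=9 (etc), parent_id=7, level 0.
Iteration 1: join on id=7 -> bin (id 7, parent_id=3, level 1).
Iteration 2: join on id=3 -> data (id 3, parent_id=1, level 2).
Iteration 3: join on id=1 -> share (id 1, parent_id=NULL, level 3).
Iteration 4: parent_id is NULL; no match; recursion stops.
SUM(level) = 0 + 1 + 2 + 3 = 6.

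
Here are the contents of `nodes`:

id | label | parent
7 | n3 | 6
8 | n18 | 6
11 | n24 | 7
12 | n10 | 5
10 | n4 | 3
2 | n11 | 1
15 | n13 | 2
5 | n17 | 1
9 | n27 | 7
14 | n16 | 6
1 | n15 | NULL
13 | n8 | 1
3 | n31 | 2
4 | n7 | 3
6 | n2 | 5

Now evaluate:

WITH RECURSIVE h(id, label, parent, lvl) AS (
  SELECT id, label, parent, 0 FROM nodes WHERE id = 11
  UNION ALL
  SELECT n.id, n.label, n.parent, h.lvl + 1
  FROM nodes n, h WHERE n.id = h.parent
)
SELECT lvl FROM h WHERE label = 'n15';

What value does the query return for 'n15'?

4

Base: id=11 (n24), parent=7, lvl 0.
Iteration 1: join on id=7 -> n3 (id 7, parent=6, lvl 1).
Iteration 2: join on id=6 -> n2 (id 6, parent=5, lvl 2).
Iteration 3: join on id=5 -> n17 (id 5, parent=1, lvl 3).
Iteration 4: join on id=1 -> n15 (id 1, parent=NULL, lvl 4).
Iteration 5: parent is NULL; no match; recursion stops.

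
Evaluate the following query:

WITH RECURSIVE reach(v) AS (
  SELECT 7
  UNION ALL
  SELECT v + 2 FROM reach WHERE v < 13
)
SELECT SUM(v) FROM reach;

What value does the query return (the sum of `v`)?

40

Base: v=7.
Iteration 1: 7 < 13 holds -> v = 7 + 2 = 9.
Iteration 2: 9 < 13 holds -> v = 9 + 2 = 11.
Iteration 3: 11 < 13 holds -> v = 11 + 2 = 13.
Iteration 4: 13 < 13 fails; recursion stops.
SUM(v) = 7 + 9 + 11 + 13 = 40.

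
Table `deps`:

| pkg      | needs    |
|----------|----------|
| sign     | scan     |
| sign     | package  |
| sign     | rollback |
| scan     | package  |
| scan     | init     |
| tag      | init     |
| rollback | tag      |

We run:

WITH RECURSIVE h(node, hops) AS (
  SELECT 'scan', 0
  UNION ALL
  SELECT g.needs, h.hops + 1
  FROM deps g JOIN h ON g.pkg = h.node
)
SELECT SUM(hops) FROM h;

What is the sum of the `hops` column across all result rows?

2

Base: (scan, hops=0).
Iteration 1: edges from {scan} -> (init, hops=1), (package, hops=1).
Iteration 2: no outgoing edges from {init,package}; recursion stops.
SUM(hops) = 0 + 1 + 1 = 2.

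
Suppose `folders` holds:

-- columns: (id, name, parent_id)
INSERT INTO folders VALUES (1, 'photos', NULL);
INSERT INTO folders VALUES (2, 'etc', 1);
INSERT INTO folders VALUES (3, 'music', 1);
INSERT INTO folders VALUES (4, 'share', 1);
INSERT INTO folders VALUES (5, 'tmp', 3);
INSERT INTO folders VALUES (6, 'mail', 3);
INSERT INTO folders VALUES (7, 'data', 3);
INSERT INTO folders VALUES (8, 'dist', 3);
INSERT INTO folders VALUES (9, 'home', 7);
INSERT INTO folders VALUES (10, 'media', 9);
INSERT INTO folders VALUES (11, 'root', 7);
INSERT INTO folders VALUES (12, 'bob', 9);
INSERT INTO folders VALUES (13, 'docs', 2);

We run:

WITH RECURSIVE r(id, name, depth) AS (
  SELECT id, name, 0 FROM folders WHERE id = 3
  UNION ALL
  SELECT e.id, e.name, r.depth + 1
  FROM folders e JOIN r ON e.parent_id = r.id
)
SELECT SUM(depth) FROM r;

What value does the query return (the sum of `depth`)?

14

Base: id=3 (music) at depth 0.
Iteration 1: rows with parent_id in {3} -> tmp (id 5, depth 1), mail (id 6, depth 1), data (id 7, depth 1), dist (id 8, depth 1).
Iteration 2: rows with parent_id in {5,6,7,8} -> home (id 9, depth 2), root (id 11, depth 2).
Iteration 3: rows with parent_id in {9,11} -> media (id 10, depth 3), bob (id 12, depth 3).
Iteration 4: no rows with parent_id in {10,12}; recursion stops.
SUM(depth) = 0 + 1 + 1 + 1 + 1 + 2 + 2 + 3 + 3 = 14.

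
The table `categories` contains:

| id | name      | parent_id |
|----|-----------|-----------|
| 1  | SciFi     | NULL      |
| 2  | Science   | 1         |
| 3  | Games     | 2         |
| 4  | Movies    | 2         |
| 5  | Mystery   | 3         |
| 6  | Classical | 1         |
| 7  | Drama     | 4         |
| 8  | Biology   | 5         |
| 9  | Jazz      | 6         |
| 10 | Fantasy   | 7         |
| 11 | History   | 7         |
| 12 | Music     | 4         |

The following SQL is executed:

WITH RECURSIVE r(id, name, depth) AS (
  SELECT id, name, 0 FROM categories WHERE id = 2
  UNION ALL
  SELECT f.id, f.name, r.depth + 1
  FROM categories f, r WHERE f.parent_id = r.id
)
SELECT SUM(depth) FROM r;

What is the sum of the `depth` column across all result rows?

Base: id=2 (Science) at depth 0.
Iteration 1: rows with parent_id in {2} -> Games (id 3, depth 1), Movies (id 4, depth 1).
Iteration 2: rows with parent_id in {3,4} -> Mystery (id 5, depth 2), Drama (id 7, depth 2), Music (id 12, depth 2).
Iteration 3: rows with parent_id in {5,7,12} -> Biology (id 8, depth 3), Fantasy (id 10, depth 3), History (id 11, depth 3).
Iteration 4: no rows with parent_id in {8,10,11}; recursion stops.
SUM(depth) = 0 + 1 + 1 + 2 + 2 + 2 + 3 + 3 + 3 = 17.

17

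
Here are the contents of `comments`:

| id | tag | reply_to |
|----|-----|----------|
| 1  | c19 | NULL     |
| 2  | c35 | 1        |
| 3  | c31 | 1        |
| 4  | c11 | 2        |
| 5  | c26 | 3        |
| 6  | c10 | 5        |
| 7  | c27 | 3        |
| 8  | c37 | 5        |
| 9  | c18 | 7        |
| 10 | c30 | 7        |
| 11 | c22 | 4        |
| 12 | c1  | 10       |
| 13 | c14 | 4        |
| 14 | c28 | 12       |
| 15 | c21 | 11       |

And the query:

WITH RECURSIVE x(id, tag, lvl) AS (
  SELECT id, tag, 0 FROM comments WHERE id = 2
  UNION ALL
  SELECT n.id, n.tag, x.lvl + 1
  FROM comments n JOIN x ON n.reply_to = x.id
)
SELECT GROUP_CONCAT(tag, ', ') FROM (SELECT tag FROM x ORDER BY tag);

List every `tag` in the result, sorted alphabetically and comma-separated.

Base: id=2 (c35) at lvl 0.
Iteration 1: rows with reply_to in {2} -> c11 (id 4, lvl 1).
Iteration 2: rows with reply_to in {4} -> c22 (id 11, lvl 2), c14 (id 13, lvl 2).
Iteration 3: rows with reply_to in {11,13} -> c21 (id 15, lvl 3).
Iteration 4: no rows with reply_to in {15}; recursion stops.

c11, c14, c21, c22, c35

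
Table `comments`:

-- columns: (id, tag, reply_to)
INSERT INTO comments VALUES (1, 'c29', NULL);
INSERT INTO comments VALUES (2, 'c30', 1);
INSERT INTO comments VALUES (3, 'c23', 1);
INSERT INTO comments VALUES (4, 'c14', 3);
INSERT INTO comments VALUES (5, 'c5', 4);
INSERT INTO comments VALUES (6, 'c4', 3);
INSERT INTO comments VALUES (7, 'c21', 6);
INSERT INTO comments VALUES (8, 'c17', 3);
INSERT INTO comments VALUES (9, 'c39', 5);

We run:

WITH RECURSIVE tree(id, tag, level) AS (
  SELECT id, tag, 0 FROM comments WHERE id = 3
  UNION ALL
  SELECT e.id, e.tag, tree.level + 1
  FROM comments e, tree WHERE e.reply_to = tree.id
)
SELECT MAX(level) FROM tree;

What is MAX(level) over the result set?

3

Base: id=3 (c23) at level 0.
Iteration 1: rows with reply_to in {3} -> c14 (id 4, level 1), c4 (id 6, level 1), c17 (id 8, level 1).
Iteration 2: rows with reply_to in {4,6,8} -> c5 (id 5, level 2), c21 (id 7, level 2).
Iteration 3: rows with reply_to in {5,7} -> c39 (id 9, level 3).
Iteration 4: no rows with reply_to in {9}; recursion stops.
level values: 0, 1, 1, 1, 2, 2, 3; the maximum is 3.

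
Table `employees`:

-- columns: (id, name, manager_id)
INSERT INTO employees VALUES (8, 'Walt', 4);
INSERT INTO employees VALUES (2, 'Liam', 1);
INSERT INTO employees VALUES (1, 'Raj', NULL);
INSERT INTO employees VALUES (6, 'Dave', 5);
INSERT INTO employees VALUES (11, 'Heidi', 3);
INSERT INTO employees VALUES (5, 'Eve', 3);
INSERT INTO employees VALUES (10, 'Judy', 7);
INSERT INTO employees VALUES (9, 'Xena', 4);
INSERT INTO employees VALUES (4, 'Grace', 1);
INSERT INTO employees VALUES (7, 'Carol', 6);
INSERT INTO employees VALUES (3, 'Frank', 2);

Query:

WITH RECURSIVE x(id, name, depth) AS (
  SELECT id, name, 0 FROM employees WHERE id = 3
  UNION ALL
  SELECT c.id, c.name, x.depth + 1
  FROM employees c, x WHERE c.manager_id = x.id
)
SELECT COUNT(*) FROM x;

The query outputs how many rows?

Base: id=3 (Frank) at depth 0.
Iteration 1: rows with manager_id in {3} -> Eve (id 5, depth 1), Heidi (id 11, depth 1).
Iteration 2: rows with manager_id in {5,11} -> Dave (id 6, depth 2).
Iteration 3: rows with manager_id in {6} -> Carol (id 7, depth 3).
Iteration 4: rows with manager_id in {7} -> Judy (id 10, depth 4).
Iteration 5: no rows with manager_id in {10}; recursion stops.
Total rows emitted: 6.

6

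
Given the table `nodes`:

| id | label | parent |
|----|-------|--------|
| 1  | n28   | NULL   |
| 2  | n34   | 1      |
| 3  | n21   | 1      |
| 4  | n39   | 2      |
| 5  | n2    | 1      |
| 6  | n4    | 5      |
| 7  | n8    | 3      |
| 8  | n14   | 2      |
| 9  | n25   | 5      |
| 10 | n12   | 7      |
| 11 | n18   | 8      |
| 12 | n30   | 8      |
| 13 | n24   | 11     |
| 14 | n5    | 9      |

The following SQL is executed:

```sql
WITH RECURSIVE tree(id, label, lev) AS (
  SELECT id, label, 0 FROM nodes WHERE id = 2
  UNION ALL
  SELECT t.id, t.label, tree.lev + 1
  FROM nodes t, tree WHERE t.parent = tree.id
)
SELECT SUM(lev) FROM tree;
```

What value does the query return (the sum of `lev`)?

9

Base: id=2 (n34) at lev 0.
Iteration 1: rows with parent in {2} -> n39 (id 4, lev 1), n14 (id 8, lev 1).
Iteration 2: rows with parent in {4,8} -> n18 (id 11, lev 2), n30 (id 12, lev 2).
Iteration 3: rows with parent in {11,12} -> n24 (id 13, lev 3).
Iteration 4: no rows with parent in {13}; recursion stops.
SUM(lev) = 0 + 1 + 1 + 2 + 2 + 3 = 9.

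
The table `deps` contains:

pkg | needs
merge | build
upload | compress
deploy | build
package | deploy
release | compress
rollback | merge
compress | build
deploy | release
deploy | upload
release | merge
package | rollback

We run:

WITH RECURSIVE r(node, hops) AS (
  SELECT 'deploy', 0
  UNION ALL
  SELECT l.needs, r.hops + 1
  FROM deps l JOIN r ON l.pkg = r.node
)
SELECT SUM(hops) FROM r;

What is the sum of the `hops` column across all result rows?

Base: (deploy, hops=0).
Iteration 1: edges from {deploy} -> (build, hops=1), (release, hops=1), (upload, hops=1).
Iteration 2: edges from {build,release,upload} -> (compress, hops=2) x2, (merge, hops=2). [UNION ALL keeps all 3 new rows, including repeats]
Iteration 3: edges from {compress,merge} -> (build, hops=3) x3. [UNION ALL keeps all 3 new rows, including repeats]
Iteration 4: no outgoing edges from {build}; recursion stops.
SUM(hops) = 0 + 1 + 1 + 1 + 2 + 2 + 2 + 3 + 3 + 3 = 18.

18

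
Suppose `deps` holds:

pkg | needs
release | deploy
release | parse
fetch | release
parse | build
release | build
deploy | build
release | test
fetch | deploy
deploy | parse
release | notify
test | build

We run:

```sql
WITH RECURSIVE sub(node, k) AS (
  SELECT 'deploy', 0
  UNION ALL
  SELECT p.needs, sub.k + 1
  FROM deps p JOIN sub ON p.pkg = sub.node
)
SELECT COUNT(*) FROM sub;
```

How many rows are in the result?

4

Base: (deploy, k=0).
Iteration 1: edges from {deploy} -> (build, k=1), (parse, k=1).
Iteration 2: edges from {build,parse} -> (build, k=2).
Iteration 3: no outgoing edges from {build}; recursion stops.
Total rows emitted: 4.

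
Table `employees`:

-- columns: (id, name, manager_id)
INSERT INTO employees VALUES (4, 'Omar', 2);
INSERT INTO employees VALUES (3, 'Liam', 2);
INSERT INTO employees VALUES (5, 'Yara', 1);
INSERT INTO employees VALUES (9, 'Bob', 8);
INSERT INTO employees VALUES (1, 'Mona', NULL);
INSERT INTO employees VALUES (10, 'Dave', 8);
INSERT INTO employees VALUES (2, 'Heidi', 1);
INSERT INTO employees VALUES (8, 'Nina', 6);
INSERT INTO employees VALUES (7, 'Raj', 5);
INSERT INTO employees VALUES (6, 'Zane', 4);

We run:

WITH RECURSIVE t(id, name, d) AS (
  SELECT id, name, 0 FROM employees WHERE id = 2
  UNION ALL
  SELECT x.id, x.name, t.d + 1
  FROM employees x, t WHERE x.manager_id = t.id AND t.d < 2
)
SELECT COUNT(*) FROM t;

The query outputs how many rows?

Base: id=2 (Heidi) at d 0.
Iteration 1: rows with manager_id in {2} -> Liam (id 3, d 1), Omar (id 4, d 1).
Iteration 2: rows with manager_id in {3,4} -> Zane (id 6, d 2).
Iteration 3: d < 2 fails for all current rows; recursion stops.
Total rows emitted: 4.

4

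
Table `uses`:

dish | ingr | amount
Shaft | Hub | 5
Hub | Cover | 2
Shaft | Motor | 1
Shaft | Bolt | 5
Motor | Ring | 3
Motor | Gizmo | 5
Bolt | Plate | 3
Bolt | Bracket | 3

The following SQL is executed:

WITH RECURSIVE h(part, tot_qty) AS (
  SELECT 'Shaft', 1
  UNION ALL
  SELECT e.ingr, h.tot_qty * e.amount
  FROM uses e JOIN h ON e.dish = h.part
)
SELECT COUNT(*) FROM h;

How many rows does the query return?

Base: (Shaft, tot_qty=1).
Iteration 1: components of {Shaft} -> Bolt = 1*5 = 5, Hub = 1*5 = 5, Motor = 1*1 = 1.
Iteration 2: components of {Bolt,Hub,Motor} -> Bracket = 5*3 = 15, Cover = 5*2 = 10, Gizmo = 1*5 = 5, Plate = 5*3 = 15, Ring = 1*3 = 3.
Iteration 3: no further components; recursion stops.
Total rows emitted: 9.

9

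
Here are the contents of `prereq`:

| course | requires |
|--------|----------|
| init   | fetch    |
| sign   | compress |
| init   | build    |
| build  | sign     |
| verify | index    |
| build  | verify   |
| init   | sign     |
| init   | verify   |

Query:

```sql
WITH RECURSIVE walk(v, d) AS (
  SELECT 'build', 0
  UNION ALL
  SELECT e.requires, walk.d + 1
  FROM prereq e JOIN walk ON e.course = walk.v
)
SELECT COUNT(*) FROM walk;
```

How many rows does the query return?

5

Base: (build, d=0).
Iteration 1: edges from {build} -> (sign, d=1), (verify, d=1).
Iteration 2: edges from {sign,verify} -> (compress, d=2), (index, d=2).
Iteration 3: no outgoing edges from {compress,index}; recursion stops.
Total rows emitted: 5.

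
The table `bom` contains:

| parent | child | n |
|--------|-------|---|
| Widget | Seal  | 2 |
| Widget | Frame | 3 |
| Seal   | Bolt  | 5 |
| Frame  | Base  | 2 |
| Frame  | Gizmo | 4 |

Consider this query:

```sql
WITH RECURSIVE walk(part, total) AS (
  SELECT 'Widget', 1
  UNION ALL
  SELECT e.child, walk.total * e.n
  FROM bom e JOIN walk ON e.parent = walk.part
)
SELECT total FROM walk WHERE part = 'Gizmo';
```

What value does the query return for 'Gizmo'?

Base: (Widget, total=1).
Iteration 1: components of {Widget} -> Frame = 1*3 = 3, Seal = 1*2 = 2.
Iteration 2: components of {Frame,Seal} -> Base = 3*2 = 6, Bolt = 2*5 = 10, Gizmo = 3*4 = 12.
Iteration 3: no further components; recursion stops.

12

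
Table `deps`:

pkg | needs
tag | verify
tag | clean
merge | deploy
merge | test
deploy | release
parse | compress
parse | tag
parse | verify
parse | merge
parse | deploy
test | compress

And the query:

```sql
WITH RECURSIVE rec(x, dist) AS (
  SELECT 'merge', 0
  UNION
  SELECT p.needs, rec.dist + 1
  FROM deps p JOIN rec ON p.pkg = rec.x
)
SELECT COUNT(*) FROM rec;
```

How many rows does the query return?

5

Base: (merge, dist=0).
Iteration 1: edges from {merge} -> (deploy, dist=1), (test, dist=1).
Iteration 2: edges from {deploy,test} -> (compress, dist=2), (release, dist=2).
Iteration 3: no outgoing edges from {compress,release}; recursion stops.
Total rows emitted: 5.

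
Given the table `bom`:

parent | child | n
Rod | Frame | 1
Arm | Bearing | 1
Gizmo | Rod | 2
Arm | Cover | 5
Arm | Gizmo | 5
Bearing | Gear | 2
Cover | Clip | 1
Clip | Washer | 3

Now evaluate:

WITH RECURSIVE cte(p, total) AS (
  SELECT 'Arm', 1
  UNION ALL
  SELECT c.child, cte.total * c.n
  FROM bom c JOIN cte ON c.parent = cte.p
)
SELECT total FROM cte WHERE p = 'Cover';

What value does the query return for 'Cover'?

Base: (Arm, total=1).
Iteration 1: components of {Arm} -> Bearing = 1*1 = 1, Cover = 1*5 = 5, Gizmo = 1*5 = 5.
Iteration 2: components of {Bearing,Cover,Gizmo} -> Clip = 5*1 = 5, Gear = 1*2 = 2, Rod = 5*2 = 10.
Iteration 3: components of {Clip,Gear,Rod} -> Frame = 10*1 = 10, Washer = 5*3 = 15.
Iteration 4: no further components; recursion stops.

5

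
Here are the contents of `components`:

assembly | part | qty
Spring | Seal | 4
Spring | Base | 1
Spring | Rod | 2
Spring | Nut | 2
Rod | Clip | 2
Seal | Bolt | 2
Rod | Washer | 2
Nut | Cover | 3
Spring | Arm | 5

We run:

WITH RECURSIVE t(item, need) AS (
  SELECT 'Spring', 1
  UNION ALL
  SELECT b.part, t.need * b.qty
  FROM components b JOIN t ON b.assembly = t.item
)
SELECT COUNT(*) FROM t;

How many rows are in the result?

10

Base: (Spring, need=1).
Iteration 1: components of {Spring} -> Arm = 1*5 = 5, Base = 1*1 = 1, Nut = 1*2 = 2, Rod = 1*2 = 2, Seal = 1*4 = 4.
Iteration 2: components of {Arm,Base,Nut,Rod,Seal} -> Bolt = 4*2 = 8, Clip = 2*2 = 4, Cover = 2*3 = 6, Washer = 2*2 = 4.
Iteration 3: no further components; recursion stops.
Total rows emitted: 10.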